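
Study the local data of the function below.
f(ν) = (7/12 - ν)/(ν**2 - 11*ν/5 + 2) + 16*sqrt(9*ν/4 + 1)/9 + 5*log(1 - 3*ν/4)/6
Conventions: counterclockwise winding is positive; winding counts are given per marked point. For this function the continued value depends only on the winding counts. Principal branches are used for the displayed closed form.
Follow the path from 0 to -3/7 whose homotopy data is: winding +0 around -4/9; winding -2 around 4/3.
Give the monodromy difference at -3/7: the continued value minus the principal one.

Continued minus principal equals -(10/3)*pi*i.

The rational part is single-valued and drops out of the difference; each branch term changes only by its own monodromy.
(16/9)*sqrt(1 - ν/(-4/9)): winding +0 is even, the square root returns to the same sheet, contribution 0.
(5/6)*log(1 - ν/(4/3)): each positive loop around 4/3 adds 2*pi*i to the log, so winding -2 contributes (5/6)*(-2)*2*pi*i = -(10/3)*pi*i.
Summing the contributions at ν = -3/7 gives -(10/3)*pi*i.


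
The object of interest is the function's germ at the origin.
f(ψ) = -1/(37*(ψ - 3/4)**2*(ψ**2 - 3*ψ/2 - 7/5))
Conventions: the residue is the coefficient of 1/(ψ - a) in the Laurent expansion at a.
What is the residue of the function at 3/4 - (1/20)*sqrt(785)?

The residue is (160/912013)*sqrt(785).

The factor ψ**2 - 3*ψ/2 - 7/5 splits as (ψ - a)(ψ - a') with a = 3/4 - (1/20)*sqrt(785), a' = 3/4 + (1/20)*sqrt(785). At the order-1 pole a set g(ψ) = (ψ - a)*f(ψ) = [-1/(37*(ψ - 3/4)**2)] / (ψ - a').
Simple pole: residue = g(a) at a = 3/4 - (1/20)*sqrt(785), which is (160/912013)*sqrt(785).


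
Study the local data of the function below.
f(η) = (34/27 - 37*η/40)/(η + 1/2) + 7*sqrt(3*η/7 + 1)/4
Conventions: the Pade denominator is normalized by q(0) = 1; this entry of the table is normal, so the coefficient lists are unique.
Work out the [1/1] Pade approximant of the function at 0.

The Pade approximant has numerator coefficients [461/108, 9807897/3938480]; denominator coefficients [1, 415313/196924].

Taylor coefficients needed (expand at 0): a_0 = 461/108, a_1 = -7033/1080, a_2 = 415313/30240.
Write the denominator as Q(η) = 1 + q1*η. Requiring Q*f - P = O(η^3) with deg P <= 1 kills the coefficients of η^2..η^2 in Q*f:
  η^2: a_2 + q1*a_1 = 0, i.e. 415313/30240 + (-7033/1080)*q1 = 0.
Solving this linear system: q1 = 415313/196924.
The numerator is Q*f truncated at degree 1: P0 = a_0 = 461/108; P1 = a_1 + q1*a_0 = 9807897/3938480.


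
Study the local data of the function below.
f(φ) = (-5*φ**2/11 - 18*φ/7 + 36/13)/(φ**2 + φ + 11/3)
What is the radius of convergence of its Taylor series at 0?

The radius of convergence is (1/3)*sqrt(33).

Denominator factor (φ**2 + φ + 11/3): discriminant -41/3, complex-conjugate roots (-1/2) + ((1/6)*sqrt(123))*i and (-1/2) - ((1/6)*sqrt(123))*i; poles of order 1, moduli (1/3)*sqrt(33) and (1/3)*sqrt(33).
The radius of convergence is the smallest modulus among the singular points: (1/3)*sqrt(33).


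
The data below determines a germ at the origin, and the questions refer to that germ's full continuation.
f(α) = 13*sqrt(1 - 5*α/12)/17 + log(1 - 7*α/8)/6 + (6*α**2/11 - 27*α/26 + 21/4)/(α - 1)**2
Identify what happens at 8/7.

The term (1/6)*log(1 - α/(8/7)) has argument 1 - 8/7/(8/7) = 0 at 8/7: a logarithmic (infinitely-sheeted) branch point; the remaining terms are analytic or single-valued there.

The point is a logarithmic branch point.


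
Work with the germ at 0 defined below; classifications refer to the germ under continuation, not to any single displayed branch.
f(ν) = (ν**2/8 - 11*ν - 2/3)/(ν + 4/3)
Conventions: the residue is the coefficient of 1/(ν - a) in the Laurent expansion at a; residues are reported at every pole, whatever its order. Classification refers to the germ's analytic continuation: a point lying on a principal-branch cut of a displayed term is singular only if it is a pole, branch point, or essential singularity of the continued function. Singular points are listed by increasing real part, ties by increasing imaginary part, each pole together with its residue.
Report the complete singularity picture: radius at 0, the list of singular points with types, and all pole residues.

Radius of convergence at 0: 4/3.
At -4/3: a pole of order 1; residue 128/9.

Denominator factor (ν + 4/3): pole of order 1 at -4/3, modulus 4/3.
The radius of convergence is the smallest modulus among the singular points: 4/3.
At the order-1 pole -4/3 set g(ν) = (ν - (-4/3))*f(ν) = ν**2/8 - 11*ν - 2/3.
Simple pole: residue = g(a) at a = -4/3, which is 128/9.


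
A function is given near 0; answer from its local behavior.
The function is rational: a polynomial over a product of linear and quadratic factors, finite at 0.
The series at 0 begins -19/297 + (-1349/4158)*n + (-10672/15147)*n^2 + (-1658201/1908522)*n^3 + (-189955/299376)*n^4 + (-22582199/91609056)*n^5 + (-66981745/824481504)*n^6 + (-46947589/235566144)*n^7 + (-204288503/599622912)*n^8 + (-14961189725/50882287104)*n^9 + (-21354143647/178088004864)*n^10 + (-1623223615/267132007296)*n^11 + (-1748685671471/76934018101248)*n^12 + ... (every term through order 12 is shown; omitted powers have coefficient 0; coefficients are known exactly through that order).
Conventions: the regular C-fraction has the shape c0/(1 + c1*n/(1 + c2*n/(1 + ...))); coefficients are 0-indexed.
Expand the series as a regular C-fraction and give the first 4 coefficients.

The regular C-fraction coefficients are [-19/297, -71/14, 2793017/963186, -405170190026/576470329749].


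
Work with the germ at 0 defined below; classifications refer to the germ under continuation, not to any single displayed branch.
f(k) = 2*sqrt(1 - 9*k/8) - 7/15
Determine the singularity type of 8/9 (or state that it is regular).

The term (2)*sqrt(1 - k/(8/9)) has argument 1 - 8/9/(8/9) = 0 at 8/9: a square-root (algebraic, two-sheeted) branch point; the remaining terms are analytic or single-valued there.

The point is an algebraic (square-root) branch point.


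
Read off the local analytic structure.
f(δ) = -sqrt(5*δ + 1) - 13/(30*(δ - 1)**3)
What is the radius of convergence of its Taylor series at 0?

The radius of convergence is 1/5.

Denominator factor (δ - 1)^3: pole of order 3 at 1, modulus 1.
Branch term (-1)*sqrt(1 - δ/(-1/5)): its argument vanishes at δ = -1/5, a square-root branch point, modulus 1/5.
The radius of convergence is the smallest modulus among the singular points: 1/5.


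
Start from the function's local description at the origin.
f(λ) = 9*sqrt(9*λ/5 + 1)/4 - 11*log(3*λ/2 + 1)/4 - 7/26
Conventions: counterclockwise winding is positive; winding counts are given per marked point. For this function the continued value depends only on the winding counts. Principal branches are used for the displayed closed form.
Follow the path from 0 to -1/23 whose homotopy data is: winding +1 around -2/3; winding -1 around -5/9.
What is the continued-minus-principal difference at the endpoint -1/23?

Continued minus principal equals (-(9/230)*sqrt(12190)) - ((11/2)*pi)*i.

The rational part is single-valued and drops out of the difference; each branch term changes only by its own monodromy.
(9/4)*sqrt(1 - λ/(-5/9)): winding -1 is odd, the square root flips sign, contributing -2*(9/4)*sqrt(1 - (-1/23)/(-5/9)) = -2*(9/4)*sqrt(106/115) = -(9/230)*sqrt(12190).
(-11/4)*log(1 - λ/(-2/3)): each positive loop around -2/3 adds 2*pi*i to the log, so winding +1 contributes (-11/4)*(1)*2*pi*i = -(11/2)*pi*i.
Summing the contributions at λ = -1/23 gives (-(9/230)*sqrt(12190)) - ((11/2)*pi)*i.


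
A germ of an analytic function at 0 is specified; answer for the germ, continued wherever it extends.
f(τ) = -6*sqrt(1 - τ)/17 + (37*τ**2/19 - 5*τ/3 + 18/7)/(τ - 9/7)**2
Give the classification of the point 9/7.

The denominator factor τ - 9/7 vanishes at 9/7 and appears to the power 2; the numerator there equals 3396/931, nonzero, and no other factor vanishes.
The branch terms are analytic at this point.
Hence a pole whose order is the multiplicity, 2.

The point is a pole of order 2.


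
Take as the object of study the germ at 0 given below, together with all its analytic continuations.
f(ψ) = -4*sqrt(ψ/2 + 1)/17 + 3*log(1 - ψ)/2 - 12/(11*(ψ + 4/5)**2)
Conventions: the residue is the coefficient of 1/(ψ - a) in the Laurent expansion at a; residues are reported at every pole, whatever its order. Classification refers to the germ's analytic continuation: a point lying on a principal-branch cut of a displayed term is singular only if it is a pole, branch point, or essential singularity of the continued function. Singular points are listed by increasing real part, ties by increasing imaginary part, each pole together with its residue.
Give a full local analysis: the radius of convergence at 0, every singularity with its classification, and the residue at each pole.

Denominator factor (ψ + 4/5)^2: pole of order 2 at -4/5, modulus 4/5.
Branch term (-4/17)*sqrt(1 - ψ/(-2)): its argument vanishes at ψ = -2, a square-root branch point, modulus 2.
Branch term (3/2)*log(1 - ψ/(1)): its argument vanishes at ψ = 1, a logarithmic branch point, modulus 1.
The radius of convergence is the smallest modulus among the singular points: 4/5.
The branch terms are analytic at -4/5 and contribute nothing to the residue; only the rational part matters.
At the order-2 pole -4/5 set g(ψ) = (ψ - (-4/5))^2*(rational part) = -12/11.
Order-2 pole: residue = g'(a); g'(-4/5) = 0, so the residue is 0.
List the singular points by increasing real part (a conjugate pair: the negative imaginary part first).

Radius of convergence at 0: 4/5.
At -2: an algebraic (square-root) branch point.
At -4/5: a pole of order 2; residue 0.
At 1: a logarithmic branch point.


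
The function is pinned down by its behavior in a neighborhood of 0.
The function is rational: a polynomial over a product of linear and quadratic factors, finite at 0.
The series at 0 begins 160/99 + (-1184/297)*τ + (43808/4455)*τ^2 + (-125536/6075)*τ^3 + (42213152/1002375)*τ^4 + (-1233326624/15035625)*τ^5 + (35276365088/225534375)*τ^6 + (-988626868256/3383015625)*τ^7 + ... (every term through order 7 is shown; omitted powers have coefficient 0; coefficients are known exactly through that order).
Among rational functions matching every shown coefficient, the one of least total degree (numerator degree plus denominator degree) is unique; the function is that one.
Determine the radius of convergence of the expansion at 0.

The radius of convergence is 3/5.

No rational of total degree below 3 reproduces all 8 coefficients; solving the [0/3] Pade equations on them gives f(τ) = -8/(11*(τ + 3/5)*(τ**2 - 3*τ/5 - 3/4)), whose expansion matches every shown term.
Denominator factor (τ + 3/5): pole of order 1 at -3/5, modulus 3/5.
Denominator factor (τ**2 - 3*τ/5 - 3/4): discriminant 84/25, real irrational roots 3/10 + (1/5)*sqrt(21) and 3/10 - (1/5)*sqrt(21); poles of order 1, moduli 3/10 + (1/5)*sqrt(21) and -3/10 + (1/5)*sqrt(21).
The radius of convergence is the smallest modulus among the singular points: 3/5.


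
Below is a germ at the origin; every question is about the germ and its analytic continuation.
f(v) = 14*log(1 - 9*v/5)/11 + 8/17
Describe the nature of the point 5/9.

The term (14/11)*log(1 - v/(5/9)) has argument 1 - 5/9/(5/9) = 0 at 5/9: a logarithmic (infinitely-sheeted) branch point; the remaining terms are analytic or single-valued there.

The point is a logarithmic branch point.


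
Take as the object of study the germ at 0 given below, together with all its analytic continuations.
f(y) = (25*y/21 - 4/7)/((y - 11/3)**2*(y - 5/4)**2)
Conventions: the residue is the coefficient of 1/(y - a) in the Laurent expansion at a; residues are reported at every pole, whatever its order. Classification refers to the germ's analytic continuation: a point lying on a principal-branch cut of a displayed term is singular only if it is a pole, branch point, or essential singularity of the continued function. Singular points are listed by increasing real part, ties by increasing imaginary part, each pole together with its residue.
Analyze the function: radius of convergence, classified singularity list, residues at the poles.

Denominator factor (y - 5/4)^2: pole of order 2 at 5/4, modulus 5/4.
Denominator factor (y - 11/3)^2: pole of order 2 at 11/3, modulus 11/3.
The radius of convergence is the smallest modulus among the singular points: 5/4.
At the order-2 pole 5/4 set g(y) = (y - (5/4))^2*f(y) = (25*y/21 - 4/7)/(y - 11/3)**2.
Order-2 pole: residue = g'(a); g'(5/4) = 56976/170723, so the residue is 56976/170723.
At the order-2 pole 11/3 set g(y) = (y - (11/3))^2*f(y) = (25*y/21 - 4/7)/(y - 5/4)**2.
Order-2 pole: residue = g'(a); g'(11/3) = -56976/170723, so the residue is -56976/170723.
List the singular points by increasing real part (a conjugate pair: the negative imaginary part first).

Radius of convergence at 0: 5/4.
At 5/4: a pole of order 2; residue 56976/170723.
At 11/3: a pole of order 2; residue -56976/170723.


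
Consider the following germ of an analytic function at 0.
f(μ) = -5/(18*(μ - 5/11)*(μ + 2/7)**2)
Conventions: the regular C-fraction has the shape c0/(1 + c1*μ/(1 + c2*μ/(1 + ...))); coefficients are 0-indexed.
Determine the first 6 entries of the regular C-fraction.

The regular C-fraction coefficients are [539/72, 24/5, 21/32, -2653/288, 27104/3411, 231/379].

Taylor coefficients (expand at 0): a_0 = 539/72, a_1 = -539/15, a_2 = 156849/800, a_3 = -30691199/36000, a_4 = 897923873/240000, a_5 = -3072021337/200000.
c0 = a_0 = 539/72. Peel one level at a time: if S = 1 + c*μ/S' with S'(0) = 1, then c is the μ-coefficient of S and S' = c*μ/(S - 1).
S_1 = c0/f = 1 + (24/5)*μ + (-63/20)*μ^2 + ...; c1 = 24/5.
S_2 = c1*μ/(S_1 - 1) = 1 + (21/32)*μ + (18571/3072)*μ^2 + ...; c2 = 21/32.
S_3 = c2*μ/(S_2 - 1) = 1 + (-2653/288)*μ + (5929/81)*μ^2 + ...; c3 = -2653/288.
S_4 = c3*μ/(S_3 - 1) = 1 + (27104/3411)*μ + (-2087008/430923)*μ^2 + ...; c4 = 27104/3411.
S_5 = c4*μ/(S_4 - 1) = 1 + (231/379)*μ + ...; c5 = 231/379.


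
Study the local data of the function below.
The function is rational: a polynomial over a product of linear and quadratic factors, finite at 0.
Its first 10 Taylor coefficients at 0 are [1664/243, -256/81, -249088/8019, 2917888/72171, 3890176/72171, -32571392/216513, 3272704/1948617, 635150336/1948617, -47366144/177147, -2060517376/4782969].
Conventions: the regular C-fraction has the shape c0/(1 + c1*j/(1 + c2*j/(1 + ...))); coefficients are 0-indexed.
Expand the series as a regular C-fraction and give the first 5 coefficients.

Taylor coefficients (read off): a_0 = 1664/243, a_1 = -256/81, a_2 = -249088/8019, a_3 = 2917888/72171, a_4 = 3890176/72171.
c0 = a_0 = 1664/243. Peel one level at a time: if S = 1 + c*j/S' with S'(0) = 1, then c is the j-coefficient of S and S' = c*j/(S - 1).
S_1 = c0/f = 1 + (6/13)*j + (26486/5577)*j^2 + ...; c1 = 6/13.
S_2 = c1*j/(S_1 - 1) = 1 + (-13243/1287)*j + (119123/1089)*j^2 + ...; c2 = -13243/1287.
S_3 = c2*j/(S_2 - 1) = 1 + (1548599/145673)*j + (-317429774038/156260950659)*j^2 + ...; c3 = 1548599/145673.
S_4 = c3*j/(S_3 - 1) = 1 + (24417674926/127781217009)*j + ...; c4 = 24417674926/127781217009.

The regular C-fraction coefficients are [1664/243, 6/13, -13243/1287, 1548599/145673, 24417674926/127781217009].


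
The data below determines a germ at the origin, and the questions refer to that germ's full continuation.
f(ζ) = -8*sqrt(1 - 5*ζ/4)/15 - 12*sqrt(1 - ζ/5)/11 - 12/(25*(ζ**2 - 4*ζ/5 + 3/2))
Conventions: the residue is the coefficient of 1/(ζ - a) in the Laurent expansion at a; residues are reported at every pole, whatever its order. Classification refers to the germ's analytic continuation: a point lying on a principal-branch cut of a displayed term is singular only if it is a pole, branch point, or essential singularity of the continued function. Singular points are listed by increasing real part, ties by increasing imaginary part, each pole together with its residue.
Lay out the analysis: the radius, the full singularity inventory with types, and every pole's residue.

Denominator factor (ζ**2 - 4*ζ/5 + 3/2): discriminant -134/25, complex-conjugate roots (2/5) + ((1/10)*sqrt(134))*i and (2/5) - ((1/10)*sqrt(134))*i; poles of order 1, moduli (1/2)*sqrt(6) and (1/2)*sqrt(6).
Branch term (-8/15)*sqrt(1 - ζ/(4/5)): its argument vanishes at ζ = 4/5, a square-root branch point, modulus 4/5.
Branch term (-12/11)*sqrt(1 - ζ/(5)): its argument vanishes at ζ = 5, a square-root branch point, modulus 5.
The radius of convergence is the smallest modulus among the singular points: 4/5.
The branch terms are analytic at (2/5) - ((1/10)*sqrt(134))*i and contribute nothing to the residue; only the rational part matters.
The factor ζ**2 - 4*ζ/5 + 3/2 splits as (ζ - a)(ζ - a') with a = (2/5) - ((1/10)*sqrt(134))*i, a' = (2/5) + ((1/10)*sqrt(134))*i. At the order-1 pole a set g(ζ) = (ζ - a)*(rational part) = [-12/25] / (ζ - a').
Simple pole: residue = g(a) at a = (2/5) - ((1/10)*sqrt(134))*i, which is -((6/335)*sqrt(134))*i.
The branch terms are analytic at (2/5) + ((1/10)*sqrt(134))*i and contribute nothing to the residue; only the rational part matters.
The factor ζ**2 - 4*ζ/5 + 3/2 splits as (ζ - a)(ζ - a') with a = (2/5) + ((1/10)*sqrt(134))*i, a' = (2/5) - ((1/10)*sqrt(134))*i. At the order-1 pole a set g(ζ) = (ζ - a)*(rational part) = [-12/25] / (ζ - a').
Simple pole: residue = g(a) at a = (2/5) + ((1/10)*sqrt(134))*i, which is ((6/335)*sqrt(134))*i.
List the singular points by increasing real part (a conjugate pair: the negative imaginary part first).

Radius of convergence at 0: 4/5.
At (2/5) - ((1/10)*sqrt(134))*i: a pole of order 1; residue -((6/335)*sqrt(134))*i.
At (2/5) + ((1/10)*sqrt(134))*i: a pole of order 1; residue ((6/335)*sqrt(134))*i.
At 4/5: an algebraic (square-root) branch point.
At 5: an algebraic (square-root) branch point.


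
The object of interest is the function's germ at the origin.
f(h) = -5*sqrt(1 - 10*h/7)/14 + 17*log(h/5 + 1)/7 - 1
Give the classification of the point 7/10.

The term (-5/14)*sqrt(1 - h/(7/10)) has argument 1 - 7/10/(7/10) = 0 at 7/10: a square-root (algebraic, two-sheeted) branch point; the remaining terms are analytic or single-valued there.

The point is an algebraic (square-root) branch point.


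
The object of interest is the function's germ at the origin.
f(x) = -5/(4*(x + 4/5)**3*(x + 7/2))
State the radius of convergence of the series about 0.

The radius of convergence is 4/5.

Denominator factor (x + 7/2): pole of order 1 at -7/2, modulus 7/2.
Denominator factor (x + 4/5)^3: pole of order 3 at -4/5, modulus 4/5.
The radius of convergence is the smallest modulus among the singular points: 4/5.


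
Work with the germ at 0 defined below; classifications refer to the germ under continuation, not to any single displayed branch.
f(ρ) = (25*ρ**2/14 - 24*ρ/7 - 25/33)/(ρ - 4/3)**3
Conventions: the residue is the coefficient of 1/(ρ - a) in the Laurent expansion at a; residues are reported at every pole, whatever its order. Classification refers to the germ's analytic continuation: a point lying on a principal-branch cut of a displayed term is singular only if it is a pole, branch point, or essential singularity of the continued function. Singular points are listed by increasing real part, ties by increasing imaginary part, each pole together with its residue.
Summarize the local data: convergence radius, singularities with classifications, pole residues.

Radius of convergence at 0: 4/3.
At 4/3: a pole of order 3; residue 25/14.

Denominator factor (ρ - 4/3)^3: pole of order 3 at 4/3, modulus 4/3.
The radius of convergence is the smallest modulus among the singular points: 4/3.
At the order-3 pole 4/3 set g(ρ) = (ρ - (4/3))^3*f(ρ) = 25*ρ**2/14 - 24*ρ/7 - 25/33.
Order-3 pole: residue = g''(a)/2; g''(4/3) = 25/7, so the residue is 25/14.


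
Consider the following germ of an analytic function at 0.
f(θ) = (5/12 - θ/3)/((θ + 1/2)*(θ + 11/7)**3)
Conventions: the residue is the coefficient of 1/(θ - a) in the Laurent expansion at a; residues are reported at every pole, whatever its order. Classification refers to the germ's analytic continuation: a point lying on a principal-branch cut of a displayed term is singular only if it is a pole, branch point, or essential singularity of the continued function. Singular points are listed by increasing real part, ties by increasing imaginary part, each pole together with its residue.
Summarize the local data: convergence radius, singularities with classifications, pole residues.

Radius of convergence at 0: 1/2.
At -11/7: a pole of order 3; residue -4802/10125.
At -1/2: a pole of order 1; residue 4802/10125.

Denominator factor (θ + 1/2): pole of order 1 at -1/2, modulus 1/2.
Denominator factor (θ + 11/7)^3: pole of order 3 at -11/7, modulus 11/7.
The radius of convergence is the smallest modulus among the singular points: 1/2.
At the order-3 pole -11/7 set g(θ) = (θ - (-11/7))^3*f(θ) = (5/12 - θ/3)/(θ + 1/2).
Order-3 pole: residue = g''(a)/2; g''(-11/7) = -9604/10125, so the residue is -4802/10125.
At the order-1 pole -1/2 set g(θ) = (θ - (-1/2))*f(θ) = (5/12 - θ/3)/(θ + 11/7)**3.
Simple pole: residue = g(a) at a = -1/2, which is 4802/10125.
List the singular points by increasing real part (a conjugate pair: the negative imaginary part first).


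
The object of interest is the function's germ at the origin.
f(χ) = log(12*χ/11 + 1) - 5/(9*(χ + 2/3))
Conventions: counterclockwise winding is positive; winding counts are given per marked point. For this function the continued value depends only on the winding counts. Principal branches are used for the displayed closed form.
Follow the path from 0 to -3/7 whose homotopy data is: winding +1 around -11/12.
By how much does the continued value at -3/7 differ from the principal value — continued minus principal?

The rational part is single-valued and drops out of the difference; each branch term changes only by its own monodromy.
(1)*log(1 - χ/(-11/12)): each positive loop around -11/12 adds 2*pi*i to the log, so winding +1 contributes (1)*(1)*2*pi*i = (2)*pi*i.
Summing the contributions at χ = -3/7 gives (2)*pi*i.

Continued minus principal equals (2)*pi*i.


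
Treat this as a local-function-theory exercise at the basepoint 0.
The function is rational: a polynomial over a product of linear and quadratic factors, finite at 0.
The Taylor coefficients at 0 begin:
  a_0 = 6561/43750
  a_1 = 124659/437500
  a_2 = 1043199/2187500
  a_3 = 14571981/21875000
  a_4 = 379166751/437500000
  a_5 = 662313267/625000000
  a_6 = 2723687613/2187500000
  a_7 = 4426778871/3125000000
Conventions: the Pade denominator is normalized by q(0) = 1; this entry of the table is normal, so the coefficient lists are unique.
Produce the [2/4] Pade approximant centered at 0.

Taylor coefficients needed (read off): a_0 = 6561/43750, a_1 = 124659/437500, a_2 = 1043199/2187500, a_3 = 14571981/21875000, a_4 = 379166751/437500000, a_5 = 662313267/625000000, a_6 = 2723687613/2187500000.
Write the denominator as Q(ρ) = 1 + q1*ρ + q2*ρ^2 + q3*ρ^3 + q4*ρ^4. Requiring Q*f - P = O(ρ^7) with deg P <= 2 kills the coefficients of ρ^3..ρ^6 in Q*f:
  ρ^3: a_3 + q1*a_2 + q2*a_1 + q3*a_0 = 0, i.e. 14571981/21875000 + (1043199/2187500)*q1 + (124659/437500)*q2 + (6561/43750)*q3 = 0.
  ρ^4: a_4 + q1*a_3 + q2*a_2 + q3*a_1 + q4*a_0 = 0, i.e. 379166751/437500000 + (14571981/21875000)*q1 + (1043199/2187500)*q2 + (124659/437500)*q3 + (6561/43750)*q4 = 0.
  ρ^5: a_5 + q1*a_4 + q2*a_3 + q3*a_2 + q4*a_1 = 0, i.e. 662313267/625000000 + (379166751/437500000)*q1 + (14571981/21875000)*q2 + (1043199/2187500)*q3 + (124659/437500)*q4 = 0.
  ρ^6: a_6 + q1*a_5 + q2*a_4 + q3*a_3 + q4*a_2 = 0, i.e. 2723687613/2187500000 + (662313267/625000000)*q1 + (379166751/437500000)*q2 + (14571981/21875000)*q3 + (1043199/2187500)*q4 = 0.
Solving this linear system: q1 = -851/410, q2 = 3563/4100, q3 = 20799/41000, q4 = -7344/25625.
The numerator is Q*f truncated at degree 2: P0 = a_0 = 6561/43750; P1 = a_1 + q1*a_0 = -118098/4484375; P2 = a_2 + q1*a_1 + q2*a_0 = 354294/22421875.

The Pade approximant has numerator coefficients [6561/43750, -118098/4484375, 354294/22421875]; denominator coefficients [1, -851/410, 3563/4100, 20799/41000, -7344/25625].


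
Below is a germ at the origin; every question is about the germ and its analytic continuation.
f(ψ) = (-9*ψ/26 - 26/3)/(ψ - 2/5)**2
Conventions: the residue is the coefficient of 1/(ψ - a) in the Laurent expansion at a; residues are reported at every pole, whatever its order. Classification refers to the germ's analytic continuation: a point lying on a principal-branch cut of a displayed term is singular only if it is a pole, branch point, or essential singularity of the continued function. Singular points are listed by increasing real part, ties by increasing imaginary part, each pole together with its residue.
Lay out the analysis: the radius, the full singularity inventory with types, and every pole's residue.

Denominator factor (ψ - 2/5)^2: pole of order 2 at 2/5, modulus 2/5.
The radius of convergence is the smallest modulus among the singular points: 2/5.
At the order-2 pole 2/5 set g(ψ) = (ψ - (2/5))^2*f(ψ) = -9*ψ/26 - 26/3.
Order-2 pole: residue = g'(a); g'(2/5) = -9/26, so the residue is -9/26.

Radius of convergence at 0: 2/5.
At 2/5: a pole of order 2; residue -9/26.


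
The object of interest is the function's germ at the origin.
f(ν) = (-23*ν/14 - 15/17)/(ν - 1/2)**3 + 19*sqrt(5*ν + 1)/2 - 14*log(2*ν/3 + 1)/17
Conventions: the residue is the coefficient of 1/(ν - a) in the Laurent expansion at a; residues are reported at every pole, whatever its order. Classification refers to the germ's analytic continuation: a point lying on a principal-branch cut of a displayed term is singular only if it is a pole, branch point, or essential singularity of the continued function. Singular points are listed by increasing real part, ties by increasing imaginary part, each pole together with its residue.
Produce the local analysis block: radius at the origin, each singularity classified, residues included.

Radius of convergence at 0: 1/5.
At -3/2: a logarithmic branch point.
At -1/5: an algebraic (square-root) branch point.
At 1/2: a pole of order 3; residue 0.

Denominator factor (ν - 1/2)^3: pole of order 3 at 1/2, modulus 1/2.
Branch term (-14/17)*log(1 - ν/(-3/2)): its argument vanishes at ν = -3/2, a logarithmic branch point, modulus 3/2.
Branch term (19/2)*sqrt(1 - ν/(-1/5)): its argument vanishes at ν = -1/5, a square-root branch point, modulus 1/5.
The radius of convergence is the smallest modulus among the singular points: 1/5.
The branch terms are analytic at 1/2 and contribute nothing to the residue; only the rational part matters.
At the order-3 pole 1/2 set g(ν) = (ν - (1/2))^3*(rational part) = -23*ν/14 - 15/17.
Order-3 pole: residue = g''(a)/2; g''(1/2) = 0, so the residue is 0.
List the singular points by increasing real part (a conjugate pair: the negative imaginary part first).


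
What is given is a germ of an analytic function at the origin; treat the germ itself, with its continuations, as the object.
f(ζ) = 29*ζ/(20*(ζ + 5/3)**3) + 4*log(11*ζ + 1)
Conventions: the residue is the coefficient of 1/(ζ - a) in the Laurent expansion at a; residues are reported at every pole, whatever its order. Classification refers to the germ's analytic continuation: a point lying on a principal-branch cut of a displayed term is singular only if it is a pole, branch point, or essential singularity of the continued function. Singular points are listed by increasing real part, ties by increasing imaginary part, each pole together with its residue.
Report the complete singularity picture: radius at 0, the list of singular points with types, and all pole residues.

Radius of convergence at 0: 1/11.
At -5/3: a pole of order 3; residue 0.
At -1/11: a logarithmic branch point.

Denominator factor (ζ + 5/3)^3: pole of order 3 at -5/3, modulus 5/3.
Branch term (4)*log(1 - ζ/(-1/11)): its argument vanishes at ζ = -1/11, a logarithmic branch point, modulus 1/11.
The radius of convergence is the smallest modulus among the singular points: 1/11.
The branch term is analytic at -5/3 and contributes nothing to the residue; only the rational part matters.
At the order-3 pole -5/3 set g(ζ) = (ζ - (-5/3))^3*(rational part) = 29*ζ/20.
Order-3 pole: residue = g''(a)/2; g''(-5/3) = 0, so the residue is 0.
List the singular points by increasing real part (a conjugate pair: the negative imaginary part first).


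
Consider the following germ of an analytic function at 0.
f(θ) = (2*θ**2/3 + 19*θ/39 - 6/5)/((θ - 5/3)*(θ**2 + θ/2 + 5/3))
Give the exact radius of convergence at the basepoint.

Denominator factor (θ**2 + θ/2 + 5/3): discriminant -77/12, complex-conjugate roots (-1/4) + ((1/12)*sqrt(231))*i and (-1/4) - ((1/12)*sqrt(231))*i; poles of order 1, moduli (1/3)*sqrt(15) and (1/3)*sqrt(15).
Denominator factor (θ - 5/3): pole of order 1 at 5/3, modulus 5/3.
The radius of convergence is the smallest modulus among the singular points: (1/3)*sqrt(15).

The radius of convergence is (1/3)*sqrt(15).


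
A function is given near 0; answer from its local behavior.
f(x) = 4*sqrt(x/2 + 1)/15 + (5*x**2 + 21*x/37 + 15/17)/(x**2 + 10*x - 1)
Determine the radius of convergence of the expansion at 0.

Denominator factor (x**2 + 10*x - 1): discriminant 104, real irrational roots -5 + sqrt(26) and -5 - sqrt(26); poles of order 1, moduli -5 + sqrt(26) and 5 + sqrt(26).
Branch term (4/15)*sqrt(1 - x/(-2)): its argument vanishes at x = -2, a square-root branch point, modulus 2.
The radius of convergence is the smallest modulus among the singular points: -5 + sqrt(26).

The radius of convergence is -5 + sqrt(26).


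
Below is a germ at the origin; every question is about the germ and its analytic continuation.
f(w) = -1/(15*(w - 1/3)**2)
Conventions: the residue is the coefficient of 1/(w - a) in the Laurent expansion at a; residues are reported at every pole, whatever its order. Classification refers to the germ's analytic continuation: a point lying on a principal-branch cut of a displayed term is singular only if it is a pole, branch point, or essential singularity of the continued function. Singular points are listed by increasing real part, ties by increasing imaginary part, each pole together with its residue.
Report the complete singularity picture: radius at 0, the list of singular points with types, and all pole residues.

Denominator factor (w - 1/3)^2: pole of order 2 at 1/3, modulus 1/3.
The radius of convergence is the smallest modulus among the singular points: 1/3.
At the order-2 pole 1/3 set g(w) = (w - (1/3))^2*f(w) = -1/15.
Order-2 pole: residue = g'(a); g'(1/3) = 0, so the residue is 0.

Radius of convergence at 0: 1/3.
At 1/3: a pole of order 2; residue 0.


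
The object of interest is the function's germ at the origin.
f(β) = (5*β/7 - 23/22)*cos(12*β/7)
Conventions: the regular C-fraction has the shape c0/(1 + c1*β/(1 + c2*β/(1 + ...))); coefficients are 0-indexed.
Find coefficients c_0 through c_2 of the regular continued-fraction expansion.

The regular C-fraction coefficients are [-23/22, 110/161, -25094/8855].

Taylor coefficients (expand at 0): a_0 = -23/22, a_1 = 5/7, a_2 = 828/539.
c0 = a_0 = -23/22. Peel one level at a time: if S = 1 + c*β/S' with S'(0) = 1, then c is the β-coefficient of S and S' = c*β/(S - 1).
S_1 = c0/f = 1 + (110/161)*β + (50188/25921)*β^2 + ...; c1 = 110/161.
S_2 = c1*β/(S_1 - 1) = 1 + (-25094/8855)*β + ...; c2 = -25094/8855.


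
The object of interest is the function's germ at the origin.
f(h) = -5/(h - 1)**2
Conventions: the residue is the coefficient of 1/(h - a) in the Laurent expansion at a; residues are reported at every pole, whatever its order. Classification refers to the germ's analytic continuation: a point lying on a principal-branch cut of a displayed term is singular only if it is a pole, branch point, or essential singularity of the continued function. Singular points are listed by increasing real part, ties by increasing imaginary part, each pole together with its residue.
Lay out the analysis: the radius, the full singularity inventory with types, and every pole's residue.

Denominator factor (h - 1)^2: pole of order 2 at 1, modulus 1.
The radius of convergence is the smallest modulus among the singular points: 1.
At the order-2 pole 1 set g(h) = (h - (1))^2*f(h) = -5.
Order-2 pole: residue = g'(a); g'(1) = 0, so the residue is 0.

Radius of convergence at 0: 1.
At 1: a pole of order 2; residue 0.


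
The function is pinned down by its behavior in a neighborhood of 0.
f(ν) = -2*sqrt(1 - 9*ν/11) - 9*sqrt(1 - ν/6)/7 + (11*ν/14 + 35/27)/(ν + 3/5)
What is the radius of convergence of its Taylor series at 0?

The radius of convergence is 3/5.

Denominator factor (ν + 3/5): pole of order 1 at -3/5, modulus 3/5.
Branch term (-2)*sqrt(1 - ν/(11/9)): its argument vanishes at ν = 11/9, a square-root branch point, modulus 11/9.
Branch term (-9/7)*sqrt(1 - ν/(6)): its argument vanishes at ν = 6, a square-root branch point, modulus 6.
The radius of convergence is the smallest modulus among the singular points: 3/5.


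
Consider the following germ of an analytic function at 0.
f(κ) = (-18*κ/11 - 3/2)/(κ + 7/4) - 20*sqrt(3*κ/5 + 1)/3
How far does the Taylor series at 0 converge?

The radius of convergence is 5/3.

Denominator factor (κ + 7/4): pole of order 1 at -7/4, modulus 7/4.
Branch term (-20/3)*sqrt(1 - κ/(-5/3)): its argument vanishes at κ = -5/3, a square-root branch point, modulus 5/3.
The radius of convergence is the smallest modulus among the singular points: 5/3.


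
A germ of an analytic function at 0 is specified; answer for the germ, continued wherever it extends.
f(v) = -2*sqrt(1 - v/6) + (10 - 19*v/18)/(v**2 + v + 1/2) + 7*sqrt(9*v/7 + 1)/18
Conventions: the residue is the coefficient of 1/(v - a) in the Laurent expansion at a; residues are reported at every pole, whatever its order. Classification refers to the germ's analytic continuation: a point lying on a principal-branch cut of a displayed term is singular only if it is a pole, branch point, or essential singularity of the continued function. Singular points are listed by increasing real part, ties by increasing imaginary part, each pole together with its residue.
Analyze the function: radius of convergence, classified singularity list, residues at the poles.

Radius of convergence at 0: (1/2)*sqrt(2).
At -7/9: an algebraic (square-root) branch point.
At (-1/2) - (1/2)*i: a pole of order 1; residue (-19/36) + (379/36)*i.
At (-1/2) + (1/2)*i: a pole of order 1; residue (-19/36) - (379/36)*i.
At 6: an algebraic (square-root) branch point.

Denominator factor (v**2 + v + 1/2): discriminant -1, complex-conjugate roots (-1/2) + (1/2)*i and (-1/2) - (1/2)*i; poles of order 1, moduli (1/2)*sqrt(2) and (1/2)*sqrt(2).
Branch term (7/18)*sqrt(1 - v/(-7/9)): its argument vanishes at v = -7/9, a square-root branch point, modulus 7/9.
Branch term (-2)*sqrt(1 - v/(6)): its argument vanishes at v = 6, a square-root branch point, modulus 6.
The radius of convergence is the smallest modulus among the singular points: (1/2)*sqrt(2).
The branch terms are analytic at (-1/2) - (1/2)*i and contribute nothing to the residue; only the rational part matters.
The factor v**2 + v + 1/2 splits as (v - a)(v - a') with a = (-1/2) - (1/2)*i, a' = (-1/2) + (1/2)*i. At the order-1 pole a set g(v) = (v - a)*(rational part) = [10 - 19*v/18] / (v - a').
Simple pole: residue = g(a) at a = (-1/2) - (1/2)*i, which is (-19/36) + (379/36)*i.
The branch terms are analytic at (-1/2) + (1/2)*i and contribute nothing to the residue; only the rational part matters.
The factor v**2 + v + 1/2 splits as (v - a)(v - a') with a = (-1/2) + (1/2)*i, a' = (-1/2) - (1/2)*i. At the order-1 pole a set g(v) = (v - a)*(rational part) = [10 - 19*v/18] / (v - a').
Simple pole: residue = g(a) at a = (-1/2) + (1/2)*i, which is (-19/36) - (379/36)*i.
List the singular points by increasing real part (a conjugate pair: the negative imaginary part first).


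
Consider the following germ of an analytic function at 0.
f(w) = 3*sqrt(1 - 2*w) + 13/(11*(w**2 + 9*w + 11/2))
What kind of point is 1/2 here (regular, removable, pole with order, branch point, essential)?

The point is an algebraic (square-root) branch point.

The term (3)*sqrt(1 - w/(1/2)) has argument 1 - 1/2/(1/2) = 0 at 1/2: a square-root (algebraic, two-sheeted) branch point; the remaining terms are analytic or single-valued there.


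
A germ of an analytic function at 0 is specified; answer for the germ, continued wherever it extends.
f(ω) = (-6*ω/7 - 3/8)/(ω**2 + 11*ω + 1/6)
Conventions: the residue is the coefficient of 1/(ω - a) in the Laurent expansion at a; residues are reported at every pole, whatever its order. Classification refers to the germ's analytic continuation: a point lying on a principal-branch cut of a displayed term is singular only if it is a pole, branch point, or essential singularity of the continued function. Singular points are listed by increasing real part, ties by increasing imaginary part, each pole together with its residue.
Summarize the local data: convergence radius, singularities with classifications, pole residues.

Radius of convergence at 0: 11/2 - (19/6)*sqrt(3).
At -11/2 - (19/6)*sqrt(3): a pole of order 1; residue -3/7 - (243/1064)*sqrt(3).
At -11/2 + (19/6)*sqrt(3): a pole of order 1; residue -3/7 + (243/1064)*sqrt(3).

Denominator factor (ω**2 + 11*ω + 1/6): discriminant 361/3, real irrational roots -11/2 + (19/6)*sqrt(3) and -11/2 - (19/6)*sqrt(3); poles of order 1, moduli 11/2 - (19/6)*sqrt(3) and 11/2 + (19/6)*sqrt(3).
The radius of convergence is the smallest modulus among the singular points: 11/2 - (19/6)*sqrt(3).
The factor ω**2 + 11*ω + 1/6 splits as (ω - a)(ω - a') with a = -11/2 - (19/6)*sqrt(3), a' = -11/2 + (19/6)*sqrt(3). At the order-1 pole a set g(ω) = (ω - a)*f(ω) = [-6*ω/7 - 3/8] / (ω - a').
Simple pole: residue = g(a) at a = -11/2 - (19/6)*sqrt(3), which is -3/7 - (243/1064)*sqrt(3).
The factor ω**2 + 11*ω + 1/6 splits as (ω - a)(ω - a') with a = -11/2 + (19/6)*sqrt(3), a' = -11/2 - (19/6)*sqrt(3). At the order-1 pole a set g(ω) = (ω - a)*f(ω) = [-6*ω/7 - 3/8] / (ω - a').
Simple pole: residue = g(a) at a = -11/2 + (19/6)*sqrt(3), which is -3/7 + (243/1064)*sqrt(3).
List the singular points by increasing real part (a conjugate pair: the negative imaginary part first).


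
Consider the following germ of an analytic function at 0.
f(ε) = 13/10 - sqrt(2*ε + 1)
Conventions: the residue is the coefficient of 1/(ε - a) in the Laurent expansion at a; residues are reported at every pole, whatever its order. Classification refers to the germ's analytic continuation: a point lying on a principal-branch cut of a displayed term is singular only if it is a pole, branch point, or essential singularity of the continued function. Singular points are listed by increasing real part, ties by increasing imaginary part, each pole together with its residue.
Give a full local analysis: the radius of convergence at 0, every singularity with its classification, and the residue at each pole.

Radius of convergence at 0: 1/2.
At -1/2: an algebraic (square-root) branch point.

Branch term (-1)*sqrt(1 - ε/(-1/2)): its argument vanishes at ε = -1/2, a square-root branch point, modulus 1/2.
The radius of convergence is the smallest modulus among the singular points: 1/2.


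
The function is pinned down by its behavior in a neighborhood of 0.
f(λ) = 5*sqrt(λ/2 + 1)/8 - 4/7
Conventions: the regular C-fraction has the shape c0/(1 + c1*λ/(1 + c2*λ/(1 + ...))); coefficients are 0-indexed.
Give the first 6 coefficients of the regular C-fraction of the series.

The regular C-fraction coefficients are [3/56, -35/12, 73/24, 3/584, 143/584, 73/1144].

Taylor coefficients (expand at 0): a_0 = 3/56, a_1 = 5/32, a_2 = -5/256, a_3 = 5/1024, a_4 = -25/16384, a_5 = 35/65536.
c0 = a_0 = 3/56. Peel one level at a time: if S = 1 + c*λ/S' with S'(0) = 1, then c is the λ-coefficient of S and S' = c*λ/(S - 1).
S_1 = c0/f = 1 + (-35/12)*λ + (2555/288)*λ^2 + ...; c1 = -35/12.
S_2 = c1*λ/(S_1 - 1) = 1 + (73/24)*λ + (-1/64)*λ^2 + ...; c2 = 73/24.
S_3 = c2*λ/(S_2 - 1) = 1 + (3/584)*λ + (-429/341056)*λ^2 + ...; c3 = 3/584.
S_4 = c3*λ/(S_3 - 1) = 1 + (143/584)*λ + (-1/64)*λ^2 + ...; c4 = 143/584.
S_5 = c4*λ/(S_4 - 1) = 1 + (73/1144)*λ + ...; c5 = 73/1144.
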